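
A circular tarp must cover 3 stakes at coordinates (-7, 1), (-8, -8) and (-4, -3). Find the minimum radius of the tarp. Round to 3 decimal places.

Call the three points A, B, C in the order given.
Side lengths²: AB² = 82, AC² = 25, BC² = 41.
Since AB² = 82 ≥ 41 + 25 = 66, the angle opposite AB is not acute, so the smallest enclosing circle has AB as diameter.
Centre = midpoint of AB = (-7.5, -3.5), r² = 82/4 = 20.5.
r = √(20.5) ≈ 4.528.

4.528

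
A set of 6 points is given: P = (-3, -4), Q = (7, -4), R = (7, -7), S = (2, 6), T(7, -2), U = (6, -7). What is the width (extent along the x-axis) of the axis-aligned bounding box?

10

max x = 7, min x = -3, so width = 10.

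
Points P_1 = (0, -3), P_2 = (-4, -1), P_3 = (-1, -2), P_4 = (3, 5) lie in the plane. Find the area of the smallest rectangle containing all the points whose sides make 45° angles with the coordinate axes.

In coordinates u = x + y, v = x − y the rectangle is axis-aligned; the map (x,y)→(u,v) scales areas by 2.
u-values: -3, -5, -3, 8; range = 8 − (-5) = 13.
v-values: 3, -3, 1, -2; range = 3 − (-3) = 6.
Area = (13 × 6) / 2 = 39.

39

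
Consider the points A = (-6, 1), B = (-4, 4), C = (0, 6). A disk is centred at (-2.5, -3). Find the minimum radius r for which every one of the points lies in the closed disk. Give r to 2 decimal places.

The required radius is the distance from (-2.5, -3) to the farthest point.
Squared distances: 28.25, 51.25, 87.25.
Maximum is 87.25, attained at C.
r = √(87.25) ≈ 9.34.

9.34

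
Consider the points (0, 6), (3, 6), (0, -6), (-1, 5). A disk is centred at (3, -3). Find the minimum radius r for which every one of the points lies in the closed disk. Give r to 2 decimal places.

9.49

The required radius is the distance from (3, -3) to the farthest point.
Squared distances: 90, 81, 18, 80.
Maximum is 90, attained at (0, 6).
r = √90 ≈ 9.49.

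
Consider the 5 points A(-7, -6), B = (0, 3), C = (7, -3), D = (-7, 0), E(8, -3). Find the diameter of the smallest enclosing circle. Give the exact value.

15.6

By Welzl's lemma the MEC is supported by two points (diametrically opposite) or three points (on a circumcircle).
The minimum enclosing circle is determined by three boundary points: A, D, E.
Their circumcentre is (0.2, -3) with r² = 60.84.
The farthest remaining point C is at distance² 46.24 ≤ 60.84.
Diameter = 2r = 2√(60.84) = 15.6.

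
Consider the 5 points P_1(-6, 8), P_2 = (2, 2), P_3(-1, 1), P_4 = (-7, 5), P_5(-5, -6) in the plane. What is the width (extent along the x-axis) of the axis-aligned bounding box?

9

max x = 2, min x = -7, so width = 9.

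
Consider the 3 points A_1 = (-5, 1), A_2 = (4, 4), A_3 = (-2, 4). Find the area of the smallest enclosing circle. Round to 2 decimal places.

70.69

Side lengths²: A_1A_2² = 90, A_1A_3² = 18, A_2A_3² = 36.
Since A_1A_2² = 90 ≥ 36 + 18 = 54, the angle opposite A_1A_2 is not acute, so the smallest enclosing circle has A_1A_2 as diameter.
Centre = midpoint of A_1A_2 = (-0.5, 2.5), r² = 90/4 = 22.5.
Area = π·r² = π·22.5 ≈ 70.69.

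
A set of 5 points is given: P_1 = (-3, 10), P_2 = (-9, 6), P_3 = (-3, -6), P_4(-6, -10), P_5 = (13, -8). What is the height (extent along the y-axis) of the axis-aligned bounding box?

max y = 10, min y = -10, so height = 20.

20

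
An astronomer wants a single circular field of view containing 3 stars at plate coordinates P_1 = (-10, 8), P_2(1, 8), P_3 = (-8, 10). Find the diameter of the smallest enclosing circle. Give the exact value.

11

Side lengths²: P_1P_2² = 121, P_1P_3² = 8, P_2P_3² = 85.
Since P_1P_2² = 121 ≥ 85 + 8 = 93, the angle opposite P_1P_2 is not acute, so the smallest enclosing circle has P_1P_2 as diameter.
Centre = midpoint of P_1P_2 = (-4.5, 8), r² = 121/4 = 30.25.
Diameter = 2r = 2√(30.25) = 11.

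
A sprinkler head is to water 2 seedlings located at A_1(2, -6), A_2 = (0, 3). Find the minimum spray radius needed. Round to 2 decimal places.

4.61

The smallest circle enclosing two points has them as diameter endpoints.
Centre = midpoint = (1, -1.5); r² = |A_1A_2|²/4 = 85/4 = 21.25.
r = √(21.25) ≈ 4.61.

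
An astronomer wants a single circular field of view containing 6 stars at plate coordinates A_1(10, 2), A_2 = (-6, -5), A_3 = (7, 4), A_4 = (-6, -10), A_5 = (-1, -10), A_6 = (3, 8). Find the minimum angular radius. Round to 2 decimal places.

10.31

By Welzl's lemma the MEC is supported by two points (diametrically opposite) or three points (on a circumcircle).
The minimum enclosing circle is determined by three boundary points: A_1, A_4, A_6.
Their circumcentre is (0.5, -2) with r² = 106.25.
The farthest remaining point A_3 is at distance² 78.25 ≤ 106.25.
r = √(106.25) ≈ 10.31.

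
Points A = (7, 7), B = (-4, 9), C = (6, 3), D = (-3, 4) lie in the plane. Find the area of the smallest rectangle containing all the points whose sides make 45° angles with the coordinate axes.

In coordinates u = x + y, v = x − y the rectangle is axis-aligned; the map (x,y)→(u,v) scales areas by 2.
u-values: 14, 5, 9, 1; range = 14 − 1 = 13.
v-values: 0, -13, 3, -7; range = 3 − (-13) = 16.
Area = (13 × 16) / 2 = 104.

104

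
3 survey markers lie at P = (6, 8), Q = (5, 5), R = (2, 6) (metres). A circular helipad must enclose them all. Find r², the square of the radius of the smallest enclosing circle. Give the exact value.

5

Side lengths²: PQ² = 10, PR² = 20, QR² = 10.
Since PR² = 20 ≥ 10 + 10 = 20, the angle opposite PR is not acute, so the smallest enclosing circle has PR as diameter.
Centre = midpoint of PR = (4, 7), r² = 20/4 = 5.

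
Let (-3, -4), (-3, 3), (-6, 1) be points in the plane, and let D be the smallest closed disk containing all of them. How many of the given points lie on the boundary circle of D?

2

Call the three points A, B, C in the order given.
Side lengths²: AB² = 49, AC² = 34, BC² = 13.
Since AB² = 49 ≥ 34 + 13 = 47, the angle opposite AB is not acute, so the smallest enclosing circle has AB as diameter.
Centre = midpoint of AB = (-3, -0.5), r² = 49/4 = 12.25.
The points at distance exactly r from the centre are (-3, -4), (-3, 3) — 2 points.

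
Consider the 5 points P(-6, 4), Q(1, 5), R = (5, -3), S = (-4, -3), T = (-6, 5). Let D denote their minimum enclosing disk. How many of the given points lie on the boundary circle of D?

A smallest enclosing disk is always determined by at most three of the input points on its boundary.
The farthest pair is R–T with squared distance 185. The circle on this segment as diameter has centre (-0.5, 1) and r² = 185/4 = 46.25.
Check P: distance² to centre = 39.25 ≤ 46.25, so it lies inside.
All remaining points lie in this disk, and no smaller disk contains both endpoints, so this is the minimum enclosing circle.
The points at distance exactly r from the centre are R, T — 2 points.

2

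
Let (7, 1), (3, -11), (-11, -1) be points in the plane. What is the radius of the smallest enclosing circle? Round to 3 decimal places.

Call the three points A, B, C in the order given.
Side lengths²: AB² = 160, AC² = 328, BC² = 296.
Since AC² = 328 < 296 + 160 = 456, the triangle is acute, so the smallest enclosing circle is the circumcircle.
Circumcentre = (-22/13, -36/13), r² = 15170/169.
r = √(15170/169) ≈ 9.474.

9.474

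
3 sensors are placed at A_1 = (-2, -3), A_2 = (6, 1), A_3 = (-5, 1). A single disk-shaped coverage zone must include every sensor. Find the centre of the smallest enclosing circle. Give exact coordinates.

Side lengths²: A_1A_2² = 80, A_1A_3² = 25, A_2A_3² = 121.
Since A_2A_3² = 121 ≥ 80 + 25 = 105, the angle opposite A_2A_3 is not acute, so the smallest enclosing circle has A_2A_3 as diameter.
Centre = midpoint of A_2A_3 = (0.5, 1), r² = 121/4 = 30.25.
Centre = (0.5, 1).

(0.5, 1)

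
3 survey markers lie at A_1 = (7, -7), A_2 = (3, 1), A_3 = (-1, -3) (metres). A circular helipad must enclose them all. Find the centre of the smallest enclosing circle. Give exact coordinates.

(11/3, -11/3)

Side lengths²: A_1A_2² = 80, A_1A_3² = 80, A_2A_3² = 32.
Since A_1A_3² = 80 < 80 + 32 = 112, the triangle is acute, so the smallest enclosing circle is the circumcircle.
Circumcentre = (11/3, -11/3), r² = 200/9.
Centre = (11/3, -11/3).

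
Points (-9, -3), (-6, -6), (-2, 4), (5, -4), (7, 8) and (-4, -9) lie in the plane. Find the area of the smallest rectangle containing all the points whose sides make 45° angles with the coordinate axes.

In coordinates u = x + y, v = x − y the rectangle is axis-aligned; the map (x,y)→(u,v) scales areas by 2.
u-values: -12, -12, 2, 1, 15, -13; range = 15 − (-13) = 28.
v-values: -6, 0, -6, 9, -1, 5; range = 9 − (-6) = 15.
Area = (28 × 15) / 2 = 210.

210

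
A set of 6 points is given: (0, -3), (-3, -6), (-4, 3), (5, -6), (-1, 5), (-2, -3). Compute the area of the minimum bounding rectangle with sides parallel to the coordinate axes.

x ranges over [-4, 5], width 9.
y ranges over [-6, 5], height 11.
Area = 9 × 11 = 99.

99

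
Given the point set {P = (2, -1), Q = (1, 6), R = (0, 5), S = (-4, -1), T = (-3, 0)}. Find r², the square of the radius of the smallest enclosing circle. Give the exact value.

The minimum enclosing circle is determined by three boundary points: P, Q, S.
Their circumcentre is (-1, 15/7) with r² = 925/49.
The farthest remaining point R is at distance² 449/49 ≤ 925/49.

925/49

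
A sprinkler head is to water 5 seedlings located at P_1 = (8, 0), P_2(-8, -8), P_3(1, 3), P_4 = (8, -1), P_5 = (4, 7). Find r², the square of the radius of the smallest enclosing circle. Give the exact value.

The minimum enclosing circle of a finite set is fixed by two of the points (as a diameter) or three (as a circumcircle).
The minimum enclosing circle is determined by three boundary points: P_1, P_2, P_5.
Their circumcentre is (-19/12, -5/6) with r² = 13325/144.
The farthest remaining point P_4 is at distance² 13229/144 ≤ 13325/144.

13325/144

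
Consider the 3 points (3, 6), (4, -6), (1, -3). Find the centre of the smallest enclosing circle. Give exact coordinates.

(3.5, 0)

Call the three points A, B, C in the order given.
Side lengths²: AB² = 145, AC² = 85, BC² = 18.
Since AB² = 145 ≥ 85 + 18 = 103, the angle opposite AB is not acute, so the smallest enclosing circle has AB as diameter.
Centre = midpoint of AB = (3.5, 0), r² = 145/4 = 36.25.
Centre = (3.5, 0).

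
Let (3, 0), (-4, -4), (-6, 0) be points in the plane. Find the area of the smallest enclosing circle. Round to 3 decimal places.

63.814

Call the three points A, B, C in the order given.
Side lengths²: AB² = 65, AC² = 81, BC² = 20.
Since AC² = 81 < 65 + 20 = 85, the triangle is acute, so the smallest enclosing circle is the circumcircle.
Circumcentre = (-1.5, -0.25), r² = 20.3125.
Area = π·r² = π·20.3125 ≈ 63.814.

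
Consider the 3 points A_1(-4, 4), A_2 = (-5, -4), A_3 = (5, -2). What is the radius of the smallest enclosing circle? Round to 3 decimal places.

5.701

Side lengths²: A_1A_2² = 65, A_1A_3² = 117, A_2A_3² = 104.
Since A_1A_3² = 117 < 104 + 65 = 169, the triangle is acute, so the smallest enclosing circle is the circumcircle.
Circumcentre = (-0.5, -0.5), r² = 32.5.
r = √(32.5) ≈ 5.701.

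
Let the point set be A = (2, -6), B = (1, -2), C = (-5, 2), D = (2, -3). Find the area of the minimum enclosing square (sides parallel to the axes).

64

The bounding box has width 7 and height 8.
An axis-aligned square enclosing the set must have side ≥ max(width, height).
So the minimum side is max(7, 8) = 8.
Area = 8² = 64.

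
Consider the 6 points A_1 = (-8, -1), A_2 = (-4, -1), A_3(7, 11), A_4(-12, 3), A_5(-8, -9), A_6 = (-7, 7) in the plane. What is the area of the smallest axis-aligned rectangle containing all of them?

380

x ranges over [-12, 7], width 19.
y ranges over [-9, 11], height 20.
Area = 19 × 20 = 380.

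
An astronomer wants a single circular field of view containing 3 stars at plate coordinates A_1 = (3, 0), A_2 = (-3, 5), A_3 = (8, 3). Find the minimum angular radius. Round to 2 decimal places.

Side lengths²: A_1A_2² = 61, A_1A_3² = 34, A_2A_3² = 125.
Since A_2A_3² = 125 ≥ 61 + 34 = 95, the angle opposite A_2A_3 is not acute, so the smallest enclosing circle has A_2A_3 as diameter.
Centre = midpoint of A_2A_3 = (2.5, 4), r² = 125/4 = 31.25.
r = √(31.25) ≈ 5.59.

5.59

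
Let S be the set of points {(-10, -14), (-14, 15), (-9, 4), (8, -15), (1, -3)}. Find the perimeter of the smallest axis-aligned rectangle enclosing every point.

Width = max x − min x = 8 − (-14) = 22.
Height = max y − min y = 15 − (-15) = 30.
Perimeter = 2(22 + 30) = 104.

104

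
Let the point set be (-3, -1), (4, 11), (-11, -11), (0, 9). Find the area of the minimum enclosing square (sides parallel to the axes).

484

The bounding box has width 15 and height 22.
An axis-aligned square enclosing the set must have side ≥ max(width, height).
So the minimum side is max(15, 22) = 22.
Area = 22² = 484.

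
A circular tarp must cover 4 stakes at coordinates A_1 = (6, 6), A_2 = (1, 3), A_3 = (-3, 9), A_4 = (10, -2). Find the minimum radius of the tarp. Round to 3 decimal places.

8.515

The farthest pair is A_3–A_4 with squared distance 290. The circle on this segment as diameter has centre (3.5, 3.5) and r² = 290/4 = 72.5.
Check A_1: distance² to centre = 12.5 ≤ 72.5, so it lies inside.
All remaining points lie in this disk, and no smaller disk contains both endpoints, so this is the minimum enclosing circle.
r = √(72.5) ≈ 8.515.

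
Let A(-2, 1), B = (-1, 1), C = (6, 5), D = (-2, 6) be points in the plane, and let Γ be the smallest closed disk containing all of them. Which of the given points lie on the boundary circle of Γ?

A, C, D

The minimum enclosing circle is determined by three boundary points: A, C, D.
Their circumcentre is (1.75, 3.5) with r² = 20.3125.
The farthest remaining point B is at distance² 13.8125 ≤ 20.3125.
The points at distance exactly r from the centre are A, C, D — 3 points.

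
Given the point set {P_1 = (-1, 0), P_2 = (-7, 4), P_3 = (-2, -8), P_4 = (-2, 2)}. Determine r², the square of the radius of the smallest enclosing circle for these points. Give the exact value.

42.25

A smallest enclosing disk is always determined by at most three of the input points on its boundary.
The farthest pair is P_2–P_3 with squared distance 169. The circle on this segment as diameter has centre (-4.5, -2) and r² = 169/4 = 42.25.
Check P_1: distance² to centre = 16.25 ≤ 42.25, so it lies inside.
All remaining points lie in this disk, and no smaller disk contains both endpoints, so this is the minimum enclosing circle.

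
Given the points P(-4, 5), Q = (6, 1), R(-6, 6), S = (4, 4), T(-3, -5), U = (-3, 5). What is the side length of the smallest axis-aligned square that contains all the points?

The bounding box has width 12 and height 11.
An axis-aligned square enclosing the set must have side ≥ max(width, height).
So the minimum side is max(12, 11) = 12.

12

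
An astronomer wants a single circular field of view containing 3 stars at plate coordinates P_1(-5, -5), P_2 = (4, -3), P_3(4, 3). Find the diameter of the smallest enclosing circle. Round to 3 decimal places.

Side lengths²: P_1P_2² = 85, P_1P_3² = 145, P_2P_3² = 36.
Since P_1P_3² = 145 ≥ 85 + 36 = 121, the angle opposite P_1P_3 is not acute, so the smallest enclosing circle has P_1P_3 as diameter.
Centre = midpoint of P_1P_3 = (-0.5, -1), r² = 145/4 = 36.25.
Diameter = 2r = 2√(36.25) ≈ 12.042.

12.042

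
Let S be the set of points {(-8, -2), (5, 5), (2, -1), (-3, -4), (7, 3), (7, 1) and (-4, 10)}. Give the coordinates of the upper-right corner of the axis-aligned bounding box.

(7, 10)

x-range [-8, 7], y-range [-4, 10].
The upper-right corner is (7, 10).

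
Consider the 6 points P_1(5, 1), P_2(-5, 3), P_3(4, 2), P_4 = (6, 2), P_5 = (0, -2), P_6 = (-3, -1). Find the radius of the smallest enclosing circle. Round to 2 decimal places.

5.52

By Welzl's lemma the MEC is supported by two points (diametrically opposite) or three points (on a circumcircle).
The farthest pair is P_2–P_4 with squared distance 122. The circle on this segment as diameter has centre (0.5, 2.5) and r² = 122/4 = 30.5.
Check P_1: distance² to centre = 22.5 ≤ 30.5, so it lies inside.
All remaining points lie in this disk, and no smaller disk contains both endpoints, so this is the minimum enclosing circle.
r = √(30.5) ≈ 5.52.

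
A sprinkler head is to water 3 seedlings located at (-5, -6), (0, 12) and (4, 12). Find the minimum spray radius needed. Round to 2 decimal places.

10.06

Call the three points A, B, C in the order given.
Side lengths²: AB² = 349, AC² = 405, BC² = 16.
Since AC² = 405 ≥ 349 + 16 = 365, the angle opposite AC is not acute, so the smallest enclosing circle has AC as diameter.
Centre = midpoint of AC = (-0.5, 3), r² = 405/4 = 101.25.
r = √(101.25) ≈ 10.06.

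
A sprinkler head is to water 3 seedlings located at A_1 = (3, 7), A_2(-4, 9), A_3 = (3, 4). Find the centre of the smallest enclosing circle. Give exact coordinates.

(-0.5, 6.5)

Side lengths²: A_1A_2² = 53, A_1A_3² = 9, A_2A_3² = 74.
Since A_2A_3² = 74 ≥ 53 + 9 = 62, the angle opposite A_2A_3 is not acute, so the smallest enclosing circle has A_2A_3 as diameter.
Centre = midpoint of A_2A_3 = (-0.5, 6.5), r² = 74/4 = 18.5.
Centre = (-0.5, 6.5).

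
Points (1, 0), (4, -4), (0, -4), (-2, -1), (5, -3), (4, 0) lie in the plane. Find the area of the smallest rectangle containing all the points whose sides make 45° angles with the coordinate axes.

In coordinates u = x + y, v = x − y the rectangle is axis-aligned; the map (x,y)→(u,v) scales areas by 2.
u-values: 1, 0, -4, -3, 2, 4; range = 4 − (-4) = 8.
v-values: 1, 8, 4, -1, 8, 4; range = 8 − (-1) = 9.
Area = (8 × 9) / 2 = 36.

36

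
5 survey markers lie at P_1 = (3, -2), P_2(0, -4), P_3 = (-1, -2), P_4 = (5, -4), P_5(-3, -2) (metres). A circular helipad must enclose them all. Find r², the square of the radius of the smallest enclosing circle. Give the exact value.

The farthest pair is P_4–P_5 with squared distance 68. The circle on this segment as diameter has centre (1, -3) and r² = 68/4 = 17.
Check P_1: distance² to centre = 5 ≤ 17, so it lies inside.
All remaining points lie in this disk, and no smaller disk contains both endpoints, so this is the minimum enclosing circle.

17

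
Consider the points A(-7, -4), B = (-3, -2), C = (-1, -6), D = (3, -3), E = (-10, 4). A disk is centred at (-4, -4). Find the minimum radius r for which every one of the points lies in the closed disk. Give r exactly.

10

The required radius is the distance from (-4, -4) to the farthest point.
Squared distances: 9, 5, 13, 50, 100.
Maximum is 100, attained at E.
r = √100 = 10.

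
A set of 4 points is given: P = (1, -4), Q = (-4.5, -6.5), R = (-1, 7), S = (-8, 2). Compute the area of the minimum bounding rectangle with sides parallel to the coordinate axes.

x ranges over [-8, 1], width 9.
y ranges over [-6.5, 7], height 13.5.
Area = 9 × 13.5 = 121.5.

121.5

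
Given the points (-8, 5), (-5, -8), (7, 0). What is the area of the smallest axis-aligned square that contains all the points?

225

The bounding box has width 15 and height 13.
An axis-aligned square enclosing the set must have side ≥ max(width, height).
So the minimum side is max(15, 13) = 15.
Area = 15² = 225.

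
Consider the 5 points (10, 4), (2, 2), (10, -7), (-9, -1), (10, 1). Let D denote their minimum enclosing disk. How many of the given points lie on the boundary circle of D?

3

By Welzl's lemma the MEC is supported by two points (diametrically opposite) or three points (on a circumcircle).
The minimum enclosing circle is determined by three boundary points: (10, 4), (10, -7), (-9, -1).
Their circumcentre is (49/38, -1.5) with r² = 76621/722.
The farthest remaining point (10, 1) is at distance² 59293/722 ≤ 76621/722.
The points at distance exactly r from the centre are (10, 4), (10, -7), (-9, -1) — 3 points.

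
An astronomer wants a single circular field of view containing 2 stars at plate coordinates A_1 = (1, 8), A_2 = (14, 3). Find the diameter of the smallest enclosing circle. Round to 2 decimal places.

The smallest circle enclosing two points has them as diameter endpoints.
Centre = midpoint = (7.5, 5.5); r² = |A_1A_2|²/4 = 194/4 = 48.5.
Diameter = 2r = 2√(48.5) ≈ 13.93.

13.93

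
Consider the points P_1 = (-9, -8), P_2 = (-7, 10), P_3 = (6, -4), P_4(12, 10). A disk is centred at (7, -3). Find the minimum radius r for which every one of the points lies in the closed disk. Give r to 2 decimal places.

The required radius is the distance from (7, -3) to the farthest point.
Squared distances: 281, 365, 2, 194.
Maximum is 365, attained at P_2.
r = √365 ≈ 19.10.

19.10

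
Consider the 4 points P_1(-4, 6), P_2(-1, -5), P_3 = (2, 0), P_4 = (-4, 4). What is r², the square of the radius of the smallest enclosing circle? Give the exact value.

By Welzl's lemma the MEC is supported by two points (diametrically opposite) or three points (on a circumcircle).
The farthest pair is P_1–P_2 with squared distance 130. The circle on this segment as diameter has centre (-2.5, 0.5) and r² = 130/4 = 32.5.
Check P_3: distance² to centre = 20.5 ≤ 32.5, so it lies inside.
All remaining points lie in this disk, and no smaller disk contains both endpoints, so this is the minimum enclosing circle.

32.5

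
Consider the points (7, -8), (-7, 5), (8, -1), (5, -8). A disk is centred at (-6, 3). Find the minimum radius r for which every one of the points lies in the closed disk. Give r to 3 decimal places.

17.029

The required radius is the distance from (-6, 3) to the farthest point.
Squared distances: 290, 5, 212, 242.
Maximum is 290, attained at (7, -8).
r = √290 ≈ 17.029.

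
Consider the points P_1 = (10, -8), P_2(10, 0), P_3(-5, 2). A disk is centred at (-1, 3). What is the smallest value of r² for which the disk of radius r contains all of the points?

242

The required radius is the distance from (-1, 3) to the farthest point.
Squared distances: 242, 130, 17.
Maximum is 242, attained at P_1.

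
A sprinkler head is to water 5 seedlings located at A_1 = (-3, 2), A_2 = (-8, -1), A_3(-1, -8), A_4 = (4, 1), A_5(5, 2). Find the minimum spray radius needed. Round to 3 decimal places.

The minimum enclosing circle is determined by three boundary points: A_2, A_3, A_5.
Their circumcentre is (-1.125, -1.125) with r² = 47.28125.
The farthest remaining point A_4 is at distance² 30.78125 ≤ 47.28125.
r = √(47.28125) ≈ 6.876.

6.876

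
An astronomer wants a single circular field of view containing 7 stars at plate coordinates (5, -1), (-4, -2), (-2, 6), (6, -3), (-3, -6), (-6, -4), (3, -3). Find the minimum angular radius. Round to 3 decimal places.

A smallest enclosing disk is always determined by at most three of the input points on its boundary.
The minimum enclosing circle is determined by three boundary points: (-2, 6), (6, -3), (-6, -4).
Their circumcentre is (-0.25, -0.5) with r² = 45.3125.
The farthest remaining point (-3, -6) is at distance² 37.8125 ≤ 45.3125.
r = √(45.3125) ≈ 6.731.

6.731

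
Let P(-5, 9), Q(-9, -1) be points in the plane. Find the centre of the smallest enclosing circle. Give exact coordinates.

The smallest circle enclosing two points has them as diameter endpoints.
Centre = midpoint = (-7, 4); r² = |PQ|²/4 = 116/4 = 29.
Centre = (-7, 4).

(-7, 4)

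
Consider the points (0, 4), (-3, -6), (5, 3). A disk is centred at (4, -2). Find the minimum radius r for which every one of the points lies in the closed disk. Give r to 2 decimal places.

The required radius is the distance from (4, -2) to the farthest point.
Squared distances: 52, 65, 26.
Maximum is 65, attained at (-3, -6).
r = √65 ≈ 8.06.

8.06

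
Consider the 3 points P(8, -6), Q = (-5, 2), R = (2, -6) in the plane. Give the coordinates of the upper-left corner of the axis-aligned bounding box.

(-5, 2)

x-range [-5, 8], y-range [-6, 2].
The upper-left corner is (-5, 2).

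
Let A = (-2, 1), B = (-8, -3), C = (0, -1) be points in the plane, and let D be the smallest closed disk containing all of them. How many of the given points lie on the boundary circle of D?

2

Side lengths²: AB² = 52, AC² = 8, BC² = 68.
Since BC² = 68 ≥ 52 + 8 = 60, the angle opposite BC is not acute, so the smallest enclosing circle has BC as diameter.
Centre = midpoint of BC = (-4, -2), r² = 68/4 = 17.
The points at distance exactly r from the centre are B, C — 2 points.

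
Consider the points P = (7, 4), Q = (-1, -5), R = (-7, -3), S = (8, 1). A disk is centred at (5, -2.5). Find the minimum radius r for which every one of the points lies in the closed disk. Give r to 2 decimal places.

12.01

The required radius is the distance from (5, -2.5) to the farthest point.
Squared distances: 46.25, 42.25, 144.25, 21.25.
Maximum is 144.25, attained at R.
r = √(144.25) ≈ 12.01.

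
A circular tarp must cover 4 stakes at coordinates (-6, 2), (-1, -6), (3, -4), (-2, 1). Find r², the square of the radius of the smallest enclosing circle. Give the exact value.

The minimum enclosing circle of a finite set is fixed by two of the points (as a diameter) or three (as a circumcircle).
The farthest pair is (-6, 2)–(3, -4) with squared distance 117. The circle on this segment as diameter has centre (-1.5, -1) and r² = 117/4 = 29.25.
Check (-1, -6): distance² to centre = 25.25 ≤ 29.25, so it lies inside.
All remaining points lie in this disk, and no smaller disk contains both endpoints, so this is the minimum enclosing circle.

29.25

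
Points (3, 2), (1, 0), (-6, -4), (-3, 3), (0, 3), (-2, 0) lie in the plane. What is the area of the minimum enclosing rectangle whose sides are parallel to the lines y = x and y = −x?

In coordinates u = x + y, v = x − y the rectangle is axis-aligned; the map (x,y)→(u,v) scales areas by 2.
u-values: 5, 1, -10, 0, 3, -2; range = 5 − (-10) = 15.
v-values: 1, 1, -2, -6, -3, -2; range = 1 − (-6) = 7.
Area = (15 × 7) / 2 = 52.5.

52.5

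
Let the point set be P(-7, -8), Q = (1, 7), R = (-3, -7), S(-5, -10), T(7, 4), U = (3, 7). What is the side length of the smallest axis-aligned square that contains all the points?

The bounding box has width 14 and height 17.
An axis-aligned square enclosing the set must have side ≥ max(width, height).
So the minimum side is max(14, 17) = 17.

17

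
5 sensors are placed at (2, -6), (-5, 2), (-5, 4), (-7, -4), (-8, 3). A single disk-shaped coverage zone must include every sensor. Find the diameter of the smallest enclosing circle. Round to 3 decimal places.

A smallest enclosing disk is always determined by at most three of the input points on its boundary.
The farthest pair is (2, -6)–(-8, 3) with squared distance 181. The circle on this segment as diameter has centre (-3, -1.5) and r² = 181/4 = 45.25.
Check (-5, 2): distance² to centre = 16.25 ≤ 45.25, so it lies inside.
All remaining points lie in this disk, and no smaller disk contains both endpoints, so this is the minimum enclosing circle.
Diameter = 2r = 2√(45.25) ≈ 13.454.

13.454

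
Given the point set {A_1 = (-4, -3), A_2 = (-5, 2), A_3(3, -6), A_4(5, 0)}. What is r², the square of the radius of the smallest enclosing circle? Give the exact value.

32.5

By Welzl's lemma the MEC is supported by two points (diametrically opposite) or three points (on a circumcircle).
The minimum enclosing circle is determined by three boundary points: A_2, A_3, A_4.
Their circumcentre is (-0.5, -1.5) with r² = 32.5.
The farthest remaining point A_1 is at distance² 14.5 ≤ 32.5.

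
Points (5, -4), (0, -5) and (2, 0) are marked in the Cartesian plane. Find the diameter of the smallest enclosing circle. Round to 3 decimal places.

Call the three points A, B, C in the order given.
Side lengths²: AB² = 26, AC² = 25, BC² = 29.
Since BC² = 29 < 26 + 25 = 51, the triangle is acute, so the smallest enclosing circle is the circumcircle.
Circumcentre = (101/46, -137/46), r² = 9425/1058.
Diameter = 2r = 2√(9425/1058) ≈ 5.969.

5.969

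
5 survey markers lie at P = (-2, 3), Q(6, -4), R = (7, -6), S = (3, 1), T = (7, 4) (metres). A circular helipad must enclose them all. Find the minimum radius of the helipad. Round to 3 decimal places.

By Welzl's lemma the MEC is supported by two points (diametrically opposite) or three points (on a circumcircle).
The minimum enclosing circle is determined by three boundary points: P, R, T.
Their circumcentre is (3, -1) with r² = 41.
The farthest remaining point Q is at distance² 18 ≤ 41.
r = √41 ≈ 6.403.

6.403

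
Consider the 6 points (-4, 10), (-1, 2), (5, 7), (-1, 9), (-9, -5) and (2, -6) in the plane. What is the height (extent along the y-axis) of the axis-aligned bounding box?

16

max y = 10, min y = -6, so height = 16.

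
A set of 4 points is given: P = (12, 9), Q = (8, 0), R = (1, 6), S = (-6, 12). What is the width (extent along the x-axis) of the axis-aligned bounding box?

max x = 12, min x = -6, so width = 18.

18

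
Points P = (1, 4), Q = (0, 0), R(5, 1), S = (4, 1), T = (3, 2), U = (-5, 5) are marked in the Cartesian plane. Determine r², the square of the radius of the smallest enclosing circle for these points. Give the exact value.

The minimum enclosing circle of a finite set is fixed by two of the points (as a diameter) or three (as a circumcircle).
The farthest pair is R–U with squared distance 116. The circle on this segment as diameter has centre (0, 3) and r² = 116/4 = 29.
Check P: distance² to centre = 2 ≤ 29, so it lies inside.
All remaining points lie in this disk, and no smaller disk contains both endpoints, so this is the minimum enclosing circle.

29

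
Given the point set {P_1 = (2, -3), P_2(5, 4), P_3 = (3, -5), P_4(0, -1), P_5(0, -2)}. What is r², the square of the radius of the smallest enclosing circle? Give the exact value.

By Welzl's lemma the MEC is supported by two points (diametrically opposite) or three points (on a circumcircle).
The farthest pair is P_2–P_3 with squared distance 85. The circle on this segment as diameter has centre (4, -0.5) and r² = 85/4 = 21.25.
Check P_1: distance² to centre = 10.25 ≤ 21.25, so it lies inside.
All remaining points lie in this disk, and no smaller disk contains both endpoints, so this is the minimum enclosing circle.

21.25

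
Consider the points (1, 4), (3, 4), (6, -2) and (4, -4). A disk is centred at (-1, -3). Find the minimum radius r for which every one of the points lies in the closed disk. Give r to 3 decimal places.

The required radius is the distance from (-1, -3) to the farthest point.
Squared distances: 53, 65, 50, 26.
Maximum is 65, attained at (3, 4).
r = √65 ≈ 8.062.

8.062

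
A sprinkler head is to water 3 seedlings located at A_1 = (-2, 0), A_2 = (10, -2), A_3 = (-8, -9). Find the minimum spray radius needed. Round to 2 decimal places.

Side lengths²: A_1A_2² = 148, A_1A_3² = 117, A_2A_3² = 373.
Since A_2A_3² = 373 ≥ 148 + 117 = 265, the angle opposite A_2A_3 is not acute, so the smallest enclosing circle has A_2A_3 as diameter.
Centre = midpoint of A_2A_3 = (1, -5.5), r² = 373/4 = 93.25.
r = √(93.25) ≈ 9.66.

9.66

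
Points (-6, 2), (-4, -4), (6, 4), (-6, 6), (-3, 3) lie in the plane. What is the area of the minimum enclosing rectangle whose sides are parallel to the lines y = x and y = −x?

In coordinates u = x + y, v = x − y the rectangle is axis-aligned; the map (x,y)→(u,v) scales areas by 2.
u-values: -4, -8, 10, 0, 0; range = 10 − (-8) = 18.
v-values: -8, 0, 2, -12, -6; range = 2 − (-12) = 14.
Area = (18 × 14) / 2 = 126.

126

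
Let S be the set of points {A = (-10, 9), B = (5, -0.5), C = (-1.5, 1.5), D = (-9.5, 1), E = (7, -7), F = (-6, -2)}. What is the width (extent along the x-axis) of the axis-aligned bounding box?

17

max x = 7, min x = -10, so width = 17.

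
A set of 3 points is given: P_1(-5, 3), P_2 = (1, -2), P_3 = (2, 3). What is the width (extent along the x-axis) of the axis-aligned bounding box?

7

max x = 2, min x = -5, so width = 7.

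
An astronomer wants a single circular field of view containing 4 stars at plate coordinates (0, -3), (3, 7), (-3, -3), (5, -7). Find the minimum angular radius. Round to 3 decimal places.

The minimum enclosing circle of a finite set is fixed by two of the points (as a diameter) or three (as a circumcircle).
The minimum enclosing circle is determined by three boundary points: (3, 7), (-3, -3), (5, -7).
Their circumcentre is (45/13, -1/13) with r² = 8500/169.
The farthest remaining point (0, -3) is at distance² 3469/169 ≤ 8500/169.
r = √(8500/169) ≈ 7.092.

7.092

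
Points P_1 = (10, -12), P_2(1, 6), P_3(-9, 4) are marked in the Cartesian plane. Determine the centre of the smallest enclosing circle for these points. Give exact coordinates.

Side lengths²: P_1P_2² = 405, P_1P_3² = 617, P_2P_3² = 104.
Since P_1P_3² = 617 ≥ 405 + 104 = 509, the angle opposite P_1P_3 is not acute, so the smallest enclosing circle has P_1P_3 as diameter.
Centre = midpoint of P_1P_3 = (0.5, -4), r² = 617/4 = 154.25.
Centre = (0.5, -4).

(0.5, -4)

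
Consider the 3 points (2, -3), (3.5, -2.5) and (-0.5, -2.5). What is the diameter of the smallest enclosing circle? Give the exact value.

Call the three points A, B, C in the order given.
Side lengths²: AB² = 2.5, AC² = 6.5, BC² = 16.
Since BC² = 16 ≥ 6.5 + 2.5 = 9, the angle opposite BC is not acute, so the smallest enclosing circle has BC as diameter.
Centre = midpoint of BC = (1.5, -2.5), r² = 16/4 = 4.
Diameter = 2r = 2√4 = 4.

4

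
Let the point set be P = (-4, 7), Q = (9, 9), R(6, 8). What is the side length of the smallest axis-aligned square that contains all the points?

The bounding box has width 13 and height 2.
An axis-aligned square enclosing the set must have side ≥ max(width, height).
So the minimum side is max(13, 2) = 13.

13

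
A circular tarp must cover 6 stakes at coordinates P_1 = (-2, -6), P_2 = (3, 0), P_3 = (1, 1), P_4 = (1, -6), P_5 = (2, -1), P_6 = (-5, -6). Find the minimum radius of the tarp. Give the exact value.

The minimum enclosing circle of a finite set is fixed by two of the points (as a diameter) or three (as a circumcircle).
The farthest pair is P_2–P_6 with squared distance 100. The circle on this segment as diameter has centre (-1, -3) and r² = 100/4 = 25.
Check P_1: distance² to centre = 10 ≤ 25, so it lies inside.
All remaining points lie in this disk, and no smaller disk contains both endpoints, so this is the minimum enclosing circle.
r = √25 = 5.

5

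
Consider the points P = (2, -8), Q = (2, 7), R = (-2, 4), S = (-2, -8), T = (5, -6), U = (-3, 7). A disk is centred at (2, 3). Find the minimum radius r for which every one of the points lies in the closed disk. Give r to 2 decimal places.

11.70

The required radius is the distance from (2, 3) to the farthest point.
Squared distances: 121, 16, 17, 137, 90, 41.
Maximum is 137, attained at S.
r = √137 ≈ 11.70.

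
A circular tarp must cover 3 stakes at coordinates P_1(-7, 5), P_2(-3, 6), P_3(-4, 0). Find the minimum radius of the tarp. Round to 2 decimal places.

Side lengths²: P_1P_2² = 17, P_1P_3² = 34, P_2P_3² = 37.
Since P_2P_3² = 37 < 34 + 17 = 51, the triangle is acute, so the smallest enclosing circle is the circumcircle.
Circumcentre = (-203/46, 145/46), r² = 10693/1058.
r = √(10693/1058) ≈ 3.18.

3.18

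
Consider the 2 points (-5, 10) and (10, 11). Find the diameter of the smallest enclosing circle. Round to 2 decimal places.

The smallest circle enclosing two points has them as diameter endpoints.
Centre = midpoint = (2.5, 10.5); r² = |(-5, 10)−(10, 11)|²/4 = 226/4 = 56.5.
Diameter = 2r = 2√(56.5) ≈ 15.03.

15.03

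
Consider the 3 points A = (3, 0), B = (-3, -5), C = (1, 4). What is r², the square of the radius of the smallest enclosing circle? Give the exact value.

24.25

Side lengths²: AB² = 61, AC² = 20, BC² = 97.
Since BC² = 97 ≥ 61 + 20 = 81, the angle opposite BC is not acute, so the smallest enclosing circle has BC as diameter.
Centre = midpoint of BC = (-1, -0.5), r² = 97/4 = 24.25.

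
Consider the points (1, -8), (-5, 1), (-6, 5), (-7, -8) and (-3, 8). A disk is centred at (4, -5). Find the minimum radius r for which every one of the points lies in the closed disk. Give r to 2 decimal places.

The required radius is the distance from (4, -5) to the farthest point.
Squared distances: 18, 117, 200, 130, 218.
Maximum is 218, attained at (-3, 8).
r = √218 ≈ 14.76.

14.76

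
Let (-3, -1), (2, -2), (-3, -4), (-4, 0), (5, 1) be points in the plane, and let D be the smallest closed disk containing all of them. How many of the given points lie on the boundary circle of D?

The minimum enclosing circle is determined by three boundary points: (-3, -4), (-4, 0), (5, 1).
Their circumcentre is (49/74, -71/74) with r² = 62033/2738.
The farthest remaining point (-3, -1) is at distance² 36725/2738 ≤ 62033/2738.
The points at distance exactly r from the centre are (-3, -4), (-4, 0), (5, 1) — 3 points.

3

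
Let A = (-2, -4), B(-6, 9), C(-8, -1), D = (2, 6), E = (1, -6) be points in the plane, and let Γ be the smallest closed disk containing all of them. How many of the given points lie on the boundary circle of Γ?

The minimum enclosing circle of a finite set is fixed by two of the points (as a diameter) or three (as a circumcircle).
The farthest pair is B–E with squared distance 274. The circle on this segment as diameter has centre (-2.5, 1.5) and r² = 274/4 = 68.5.
Check A: distance² to centre = 30.5 ≤ 68.5, so it lies inside.
All remaining points lie in this disk, and no smaller disk contains both endpoints, so this is the minimum enclosing circle.
The points at distance exactly r from the centre are B, E — 2 points.

2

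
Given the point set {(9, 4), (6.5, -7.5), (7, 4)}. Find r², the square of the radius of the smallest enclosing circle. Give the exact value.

34.625

Call the three points A, B, C in the order given.
Side lengths²: AB² = 138.5, AC² = 4, BC² = 132.5.
Since AB² = 138.5 ≥ 132.5 + 4 = 136.5, the angle opposite AB is not acute, so the smallest enclosing circle has AB as diameter.
Centre = midpoint of AB = (7.75, -1.75), r² = 138.5/4 = 34.625.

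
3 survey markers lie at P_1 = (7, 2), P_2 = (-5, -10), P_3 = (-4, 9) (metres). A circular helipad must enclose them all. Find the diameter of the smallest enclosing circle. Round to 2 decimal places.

Side lengths²: P_1P_2² = 288, P_1P_3² = 170, P_2P_3² = 362.
Since P_2P_3² = 362 < 288 + 170 = 458, the triangle is acute, so the smallest enclosing circle is the circumcircle.
Circumcentre = (-43/18, -11/18), r² = 15385/162.
Diameter = 2r = 2√(15385/162) ≈ 19.49.

19.49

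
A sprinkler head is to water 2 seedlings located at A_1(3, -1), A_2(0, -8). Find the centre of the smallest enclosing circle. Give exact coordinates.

(1.5, -4.5)

The smallest circle enclosing two points has them as diameter endpoints.
Centre = midpoint = (1.5, -4.5); r² = |A_1A_2|²/4 = 58/4 = 14.5.
Centre = (1.5, -4.5).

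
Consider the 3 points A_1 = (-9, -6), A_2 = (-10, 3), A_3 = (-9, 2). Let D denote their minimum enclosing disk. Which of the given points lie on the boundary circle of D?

Side lengths²: A_1A_2² = 82, A_1A_3² = 64, A_2A_3² = 2.
Since A_1A_2² = 82 ≥ 64 + 2 = 66, the angle opposite A_1A_2 is not acute, so the smallest enclosing circle has A_1A_2 as diameter.
Centre = midpoint of A_1A_2 = (-9.5, -1.5), r² = 82/4 = 20.5.
The points at distance exactly r from the centre are A_1, A_2 — 2 points.

A_1, A_2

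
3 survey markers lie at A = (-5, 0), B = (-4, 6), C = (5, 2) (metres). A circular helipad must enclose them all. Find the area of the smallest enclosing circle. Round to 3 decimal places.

Side lengths²: AB² = 37, AC² = 104, BC² = 97.
Since AC² = 104 < 97 + 37 = 134, the triangle is acute, so the smallest enclosing circle is the circumcircle.
Circumcentre = (-15/58, 133/58), r² = 46657/1682.
Area = π·r² = π·46657/1682 ≈ 87.145.

87.145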